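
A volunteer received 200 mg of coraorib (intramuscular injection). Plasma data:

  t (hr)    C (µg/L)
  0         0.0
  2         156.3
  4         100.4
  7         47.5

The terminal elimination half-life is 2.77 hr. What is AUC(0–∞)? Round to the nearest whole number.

AUC = 825 µg/L·hr

Trapezoidal AUC_0→7:
  [0→2]: (0.0+156.3)/2 × 2 = 156.3
  [2→4]: (156.3+100.4)/2 × 2 = 256.7
  [4→7]: (100.4+47.5)/2 × 3 = 221.85
  Sum = 634.85 µg/L·hr
k_e = ln2 / t½ = 0.693147 / 2.77 = 0.2502 hr^-1
Extrapolated tail: C_last / k_e = 47.5 / 0.2502 = 189.848
AUC_0→∞ = 634.85 + 189.848 = 824.698 µg/L·hr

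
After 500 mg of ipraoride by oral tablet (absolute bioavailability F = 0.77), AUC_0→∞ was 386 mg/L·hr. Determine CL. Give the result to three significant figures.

CL = F × Dose / AUC_0→∞
   = 0.77 × 500 / 386 = 0.997409 L/hr

CL = 0.997 L/hr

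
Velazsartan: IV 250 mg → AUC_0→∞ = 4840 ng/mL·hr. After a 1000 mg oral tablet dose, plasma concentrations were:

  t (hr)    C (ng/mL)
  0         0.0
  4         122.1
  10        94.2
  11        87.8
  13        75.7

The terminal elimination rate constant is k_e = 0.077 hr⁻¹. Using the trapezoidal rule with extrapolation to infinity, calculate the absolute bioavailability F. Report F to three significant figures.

F = 0.110

Trapezoidal AUC_0→13 (oral tablet):
  [0→4]: (0.0+122.1)/2 × 4 = 244.2
  [4→10]: (122.1+94.2)/2 × 6 = 648.9
  [10→11]: (94.2+87.8)/2 × 1 = 91.0
  [11→13]: (87.8+75.7)/2 × 2 = 163.5
  Sum = 1147.6 ng/mL·hr
Tail: C_last/k_e = 75.7/0.077 = 983.117
AUC_0→∞ (oral tablet) = 1147.6 + 983.117 = 2130.717 ng/mL·hr
F = (AUC_ev/D_ev)/(AUC_iv/D_iv) = (2130.717/1000)/(4840/250) = 2.130717/19.36 = 0.1101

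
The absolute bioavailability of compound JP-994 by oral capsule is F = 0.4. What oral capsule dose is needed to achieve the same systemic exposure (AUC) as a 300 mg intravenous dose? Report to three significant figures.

D_oral = 750 mg

For equal systemic exposure: F × D_ev = D_iv
D_ev = D_iv / F = 300 / 0.4 = 750 mg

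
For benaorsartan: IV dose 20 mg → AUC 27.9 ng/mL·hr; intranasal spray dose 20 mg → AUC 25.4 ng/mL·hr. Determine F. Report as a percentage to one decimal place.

F = (AUC_ev / D_ev) / (AUC_iv / D_iv)
  = (25.4/20) / (27.9/20)
  = 1.27 / 1.395 = 0.9104
  = 91.04%

F = 91.0%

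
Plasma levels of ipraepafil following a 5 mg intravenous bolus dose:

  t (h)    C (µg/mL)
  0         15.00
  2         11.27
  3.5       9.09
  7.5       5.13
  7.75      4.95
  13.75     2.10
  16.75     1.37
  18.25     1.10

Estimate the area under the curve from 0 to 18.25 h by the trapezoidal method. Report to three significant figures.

Trapezoidal AUC_0→18.25:
  [0→2]: (15.00+11.27)/2 × 2 = 26.27
  [2→3.5]: (11.27+9.09)/2 × 1.5 = 15.27
  [3.5→7.5]: (9.09+5.13)/2 × 4 = 28.44
  [7.5→7.75]: (5.13+4.95)/2 × 0.25 = 1.26
  [7.75→13.75]: (4.95+2.10)/2 × 6 = 21.15
  [13.75→16.75]: (2.10+1.37)/2 × 3 = 5.205
  [16.75→18.25]: (1.37+1.10)/2 × 1.5 = 1.8525
  Sum = 99.4475 µg/mL·h

AUC = 99.4 µg/mL·h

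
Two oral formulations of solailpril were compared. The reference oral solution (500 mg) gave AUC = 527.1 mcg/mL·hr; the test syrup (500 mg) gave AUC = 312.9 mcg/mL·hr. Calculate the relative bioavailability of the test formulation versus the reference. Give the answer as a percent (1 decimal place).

F_rel = 59.4%

F_rel = (AUC_test/D_test) / (AUC_ref/D_ref)
      = (312.9/500) / (527.1/500)
      = 0.6258 / 1.0542 = 0.5936 = 59.36%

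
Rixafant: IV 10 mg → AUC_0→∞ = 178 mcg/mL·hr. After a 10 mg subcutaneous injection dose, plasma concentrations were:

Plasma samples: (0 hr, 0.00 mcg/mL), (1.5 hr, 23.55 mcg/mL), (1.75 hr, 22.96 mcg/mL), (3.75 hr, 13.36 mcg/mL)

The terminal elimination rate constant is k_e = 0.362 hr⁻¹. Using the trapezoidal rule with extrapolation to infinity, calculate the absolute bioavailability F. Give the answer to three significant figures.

F = 0.543

Trapezoidal AUC_0→3.75 (subcutaneous injection):
  [0→1.5]: (0.00+23.55)/2 × 1.5 = 17.6625
  [1.5→1.75]: (23.55+22.96)/2 × 0.25 = 5.81375
  [1.75→3.75]: (22.96+13.36)/2 × 2 = 36.32
  Sum = 59.79625 mcg/mL·hr
Tail: C_last/k_e = 13.36/0.362 = 36.906
AUC_0→∞ (subcutaneous injection) = 59.79625 + 36.906 = 96.70225 mcg/mL·hr
F = (AUC_ev/D_ev)/(AUC_iv/D_iv) = (96.70225/10)/(178/10) = 9.670225/17.8 = 0.5433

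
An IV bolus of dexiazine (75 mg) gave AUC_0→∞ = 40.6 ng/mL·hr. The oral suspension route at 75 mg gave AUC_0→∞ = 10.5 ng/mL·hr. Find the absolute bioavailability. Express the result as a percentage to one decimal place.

F = 25.9%

F = (AUC_ev / D_ev) / (AUC_iv / D_iv)
  = (10.5/75) / (40.6/75)
  = 0.14 / 0.541333 = 0.2586
  = 25.86%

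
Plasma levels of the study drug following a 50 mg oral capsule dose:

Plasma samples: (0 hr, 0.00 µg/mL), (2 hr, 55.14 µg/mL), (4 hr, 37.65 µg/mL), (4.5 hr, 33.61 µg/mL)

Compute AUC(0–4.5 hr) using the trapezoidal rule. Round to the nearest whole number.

AUC = 166 µg/mL·hr

Trapezoidal AUC_0→4.5:
  [0→2]: (0.00+55.14)/2 × 2 = 55.14
  [2→4]: (55.14+37.65)/2 × 2 = 92.79
  [4→4.5]: (37.65+33.61)/2 × 0.5 = 17.815
  Sum = 165.745 µg/mL·hr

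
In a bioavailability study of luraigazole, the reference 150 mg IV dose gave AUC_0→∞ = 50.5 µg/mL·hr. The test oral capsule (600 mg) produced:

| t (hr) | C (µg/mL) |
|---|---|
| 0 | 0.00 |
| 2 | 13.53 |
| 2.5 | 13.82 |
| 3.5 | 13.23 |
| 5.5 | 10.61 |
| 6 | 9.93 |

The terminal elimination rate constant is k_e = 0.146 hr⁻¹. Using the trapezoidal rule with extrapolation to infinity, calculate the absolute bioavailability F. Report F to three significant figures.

Trapezoidal AUC_0→6 (oral capsule):
  [0→2]: (0.00+13.53)/2 × 2 = 13.53
  [2→2.5]: (13.53+13.82)/2 × 0.5 = 6.8375
  [2.5→3.5]: (13.82+13.23)/2 × 1 = 13.525
  [3.5→5.5]: (13.23+10.61)/2 × 2 = 23.84
  [5.5→6]: (10.61+9.93)/2 × 0.5 = 5.135
  Sum = 62.8675 µg/mL·hr
Tail: C_last/k_e = 9.93/0.146 = 68.014
AUC_0→∞ (oral capsule) = 62.8675 + 68.014 = 130.8815 µg/mL·hr
F = (AUC_ev/D_ev)/(AUC_iv/D_iv) = (130.8815/600)/(50.5/150) = 0.218136/0.336667 = 0.6479

F = 0.648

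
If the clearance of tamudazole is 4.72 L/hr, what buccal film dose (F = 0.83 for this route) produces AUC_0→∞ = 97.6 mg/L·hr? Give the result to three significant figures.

Dose = CL × AUC_0→∞ / F
     = 4.72 × 97.6 / 0.83 = 555.027 mg

Dose = 555 mg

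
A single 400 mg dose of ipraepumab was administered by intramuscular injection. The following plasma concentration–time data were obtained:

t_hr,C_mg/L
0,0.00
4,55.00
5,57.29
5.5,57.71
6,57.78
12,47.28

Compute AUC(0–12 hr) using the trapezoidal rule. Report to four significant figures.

Trapezoidal AUC_0→12:
  [0→4]: (0.00+55.00)/2 × 4 = 110.0
  [4→5]: (55.00+57.29)/2 × 1 = 56.145
  [5→5.5]: (57.29+57.71)/2 × 0.5 = 28.75
  [5.5→6]: (57.71+57.78)/2 × 0.5 = 28.8725
  [6→12]: (57.78+47.28)/2 × 6 = 315.18
  Sum = 538.9475 mg/L·hr

AUC = 538.9 mg/L·hr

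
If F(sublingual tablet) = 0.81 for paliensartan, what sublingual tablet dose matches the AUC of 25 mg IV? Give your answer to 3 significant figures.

D_sublingual = 30.9 mg

For equal systemic exposure: F × D_ev = D_iv
D_ev = D_iv / F = 25 / 0.81 = 30.8642 mg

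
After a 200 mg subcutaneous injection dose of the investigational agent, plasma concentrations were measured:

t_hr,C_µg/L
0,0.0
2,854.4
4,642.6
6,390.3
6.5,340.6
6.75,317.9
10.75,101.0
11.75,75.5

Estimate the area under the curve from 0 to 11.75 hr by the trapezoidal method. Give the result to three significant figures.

AUC = 4580 µg/L·hr

Trapezoidal AUC_0→11.75:
  [0→2]: (0.0+854.4)/2 × 2 = 854.4
  [2→4]: (854.4+642.6)/2 × 2 = 1497.0
  [4→6]: (642.6+390.3)/2 × 2 = 1032.9
  [6→6.5]: (390.3+340.6)/2 × 0.5 = 182.725
  [6.5→6.75]: (340.6+317.9)/2 × 0.25 = 82.3125
  [6.75→10.75]: (317.9+101.0)/2 × 4 = 837.8
  [10.75→11.75]: (101.0+75.5)/2 × 1 = 88.25
  Sum = 4575.3875 µg/L·hr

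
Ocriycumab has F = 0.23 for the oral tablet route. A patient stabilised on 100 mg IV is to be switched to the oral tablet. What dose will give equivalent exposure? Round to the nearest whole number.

D_oral = 435 mg

For equal systemic exposure: F × D_ev = D_iv
D_ev = D_iv / F = 100 / 0.23 = 434.783 mg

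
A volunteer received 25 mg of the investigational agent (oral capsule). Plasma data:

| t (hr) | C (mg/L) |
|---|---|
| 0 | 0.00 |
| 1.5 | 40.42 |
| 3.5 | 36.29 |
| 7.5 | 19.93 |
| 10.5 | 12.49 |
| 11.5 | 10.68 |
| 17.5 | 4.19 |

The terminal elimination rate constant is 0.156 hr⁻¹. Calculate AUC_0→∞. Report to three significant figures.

AUC = 351 mg/L·hr

Trapezoidal AUC_0→17.5:
  [0→1.5]: (0.00+40.42)/2 × 1.5 = 30.315
  [1.5→3.5]: (40.42+36.29)/2 × 2 = 76.71
  [3.5→7.5]: (36.29+19.93)/2 × 4 = 112.44
  [7.5→10.5]: (19.93+12.49)/2 × 3 = 48.63
  [10.5→11.5]: (12.49+10.68)/2 × 1 = 11.585
  [11.5→17.5]: (10.68+4.19)/2 × 6 = 44.61
  Sum = 324.29 mg/L·hr
Extrapolated tail: C_last / k_e = 4.19 / 0.156 = 26.859
AUC_0→∞ = 324.29 + 26.859 = 351.149 mg/L·hr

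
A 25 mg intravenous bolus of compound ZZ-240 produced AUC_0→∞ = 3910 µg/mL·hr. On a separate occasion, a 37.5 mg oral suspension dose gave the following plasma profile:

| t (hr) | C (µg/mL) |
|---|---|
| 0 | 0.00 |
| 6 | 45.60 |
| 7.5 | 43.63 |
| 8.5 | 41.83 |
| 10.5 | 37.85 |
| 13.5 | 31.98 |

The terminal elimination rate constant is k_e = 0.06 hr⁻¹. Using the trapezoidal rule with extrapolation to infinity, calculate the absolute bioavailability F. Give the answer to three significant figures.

F = 0.164

Trapezoidal AUC_0→13.5 (oral suspension):
  [0→6]: (0.00+45.60)/2 × 6 = 136.8
  [6→7.5]: (45.60+43.63)/2 × 1.5 = 66.9225
  [7.5→8.5]: (43.63+41.83)/2 × 1 = 42.73
  [8.5→10.5]: (41.83+37.85)/2 × 2 = 79.68
  [10.5→13.5]: (37.85+31.98)/2 × 3 = 104.745
  Sum = 430.8775 µg/mL·hr
Tail: C_last/k_e = 31.98/0.06 = 533.000
AUC_0→∞ (oral suspension) = 430.8775 + 533.000 = 963.8775 µg/mL·hr
F = (AUC_ev/D_ev)/(AUC_iv/D_iv) = (963.8775/37.5)/(3910/25) = 25.7034/156.4 = 0.1643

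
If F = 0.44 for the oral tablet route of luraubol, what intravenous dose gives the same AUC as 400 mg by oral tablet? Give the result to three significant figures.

Systemic exposure from an extravascular dose = F × D_ev, so the equivalent IV dose is F × D_ev.
D_iv = F × D_ev = 0.44 × 400 = 176 mg

D_iv = 176 mg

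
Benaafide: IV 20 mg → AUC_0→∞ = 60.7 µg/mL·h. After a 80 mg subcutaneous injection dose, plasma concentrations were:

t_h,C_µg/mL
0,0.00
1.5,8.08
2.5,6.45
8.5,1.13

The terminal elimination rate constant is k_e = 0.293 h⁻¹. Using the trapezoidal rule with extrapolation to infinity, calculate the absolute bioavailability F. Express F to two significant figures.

F = 0.16

Trapezoidal AUC_0→8.5 (subcutaneous injection):
  [0→1.5]: (0.00+8.08)/2 × 1.5 = 6.06
  [1.5→2.5]: (8.08+6.45)/2 × 1 = 7.265
  [2.5→8.5]: (6.45+1.13)/2 × 6 = 22.74
  Sum = 36.065 µg/mL·h
Tail: C_last/k_e = 1.13/0.293 = 3.857
AUC_0→∞ (subcutaneous injection) = 36.065 + 3.857 = 39.922 µg/mL·h
F = (AUC_ev/D_ev)/(AUC_iv/D_iv) = (39.922/80)/(60.7/20) = 0.499025/3.035 = 0.1644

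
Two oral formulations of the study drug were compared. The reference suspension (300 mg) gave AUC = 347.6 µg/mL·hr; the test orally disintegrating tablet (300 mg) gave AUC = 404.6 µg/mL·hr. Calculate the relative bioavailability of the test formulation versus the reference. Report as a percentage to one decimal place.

F_rel = 116.4%

F_rel = (AUC_test/D_test) / (AUC_ref/D_ref)
      = (404.6/300) / (347.6/300)
      = 1.34867 / 1.15867 = 1.1640 = 116.40%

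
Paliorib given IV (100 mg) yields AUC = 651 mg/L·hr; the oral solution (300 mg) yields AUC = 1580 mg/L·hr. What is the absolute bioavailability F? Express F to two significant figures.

F = (AUC_ev / D_ev) / (AUC_iv / D_iv)
  = (1580/300) / (651/100)
  = 5.26667 / 6.51 = 0.8090

F = 0.81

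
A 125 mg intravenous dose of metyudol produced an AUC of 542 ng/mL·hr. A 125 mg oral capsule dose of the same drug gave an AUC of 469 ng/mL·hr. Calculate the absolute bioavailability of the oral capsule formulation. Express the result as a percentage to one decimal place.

F = 86.5%

F = (AUC_ev / D_ev) / (AUC_iv / D_iv)
  = (469/125) / (542/125)
  = 3.752 / 4.336 = 0.8653
  = 86.53%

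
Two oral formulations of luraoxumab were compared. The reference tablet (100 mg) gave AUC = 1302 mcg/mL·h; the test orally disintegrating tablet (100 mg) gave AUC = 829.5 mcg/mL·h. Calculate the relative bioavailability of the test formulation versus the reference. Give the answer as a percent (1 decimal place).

F_rel = 63.7%

F_rel = (AUC_test/D_test) / (AUC_ref/D_ref)
      = (829.5/100) / (1302/100)
      = 8.295 / 13.02 = 0.6371 = 63.71%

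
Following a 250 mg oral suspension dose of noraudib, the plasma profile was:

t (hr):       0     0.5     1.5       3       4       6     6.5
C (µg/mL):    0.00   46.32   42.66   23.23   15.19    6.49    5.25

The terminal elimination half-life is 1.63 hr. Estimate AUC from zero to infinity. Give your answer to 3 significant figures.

AUC = 162 µg/mL·hr

Trapezoidal AUC_0→6.5:
  [0→0.5]: (0.00+46.32)/2 × 0.5 = 11.58
  [0.5→1.5]: (46.32+42.66)/2 × 1 = 44.49
  [1.5→3]: (42.66+23.23)/2 × 1.5 = 49.4175
  [3→4]: (23.23+15.19)/2 × 1 = 19.21
  [4→6]: (15.19+6.49)/2 × 2 = 21.68
  [6→6.5]: (6.49+5.25)/2 × 0.5 = 2.935
  Sum = 149.3125 µg/mL·hr
k_e = ln2 / t½ = 0.693147 / 1.63 = 0.4252 hr^-1
Extrapolated tail: C_last / k_e = 5.25 / 0.4252 = 12.347
AUC_0→∞ = 149.3125 + 12.347 = 161.6595 µg/mL·hr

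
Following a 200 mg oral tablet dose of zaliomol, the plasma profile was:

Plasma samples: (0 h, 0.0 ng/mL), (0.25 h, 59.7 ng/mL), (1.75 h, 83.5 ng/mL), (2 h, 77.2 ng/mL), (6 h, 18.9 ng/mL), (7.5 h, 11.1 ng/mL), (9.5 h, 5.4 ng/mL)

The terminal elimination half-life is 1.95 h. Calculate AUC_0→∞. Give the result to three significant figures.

Trapezoidal AUC_0→9.5:
  [0→0.25]: (0.0+59.7)/2 × 0.25 = 7.4625
  [0.25→1.75]: (59.7+83.5)/2 × 1.5 = 107.4
  [1.75→2]: (83.5+77.2)/2 × 0.25 = 20.0875
  [2→6]: (77.2+18.9)/2 × 4 = 192.2
  [6→7.5]: (18.9+11.1)/2 × 1.5 = 22.5
  [7.5→9.5]: (11.1+5.4)/2 × 2 = 16.5
  Sum = 366.15 ng/mL·h
k_e = ln2 / t½ = 0.693147 / 1.95 = 0.3555 h^-1
Extrapolated tail: C_last / k_e = 5.4 / 0.3555 = 15.190
AUC_0→∞ = 366.15 + 15.190 = 381.34 ng/mL·h

AUC = 381 ng/mL·h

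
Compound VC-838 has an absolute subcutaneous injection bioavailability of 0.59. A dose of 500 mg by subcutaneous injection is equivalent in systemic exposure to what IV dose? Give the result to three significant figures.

D_iv = 295 mg

Systemic exposure from an extravascular dose = F × D_ev, so the equivalent IV dose is F × D_ev.
D_iv = F × D_ev = 0.59 × 500 = 295 mg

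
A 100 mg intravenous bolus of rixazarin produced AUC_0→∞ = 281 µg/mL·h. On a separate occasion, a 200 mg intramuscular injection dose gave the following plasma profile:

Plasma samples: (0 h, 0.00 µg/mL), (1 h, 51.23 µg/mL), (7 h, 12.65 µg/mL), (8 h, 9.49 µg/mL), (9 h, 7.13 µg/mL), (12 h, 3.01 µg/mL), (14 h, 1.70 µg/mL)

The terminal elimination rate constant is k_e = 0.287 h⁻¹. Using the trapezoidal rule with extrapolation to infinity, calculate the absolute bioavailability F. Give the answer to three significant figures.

F = 0.467

Trapezoidal AUC_0→14 (intramuscular injection):
  [0→1]: (0.00+51.23)/2 × 1 = 25.615
  [1→7]: (51.23+12.65)/2 × 6 = 191.64
  [7→8]: (12.65+9.49)/2 × 1 = 11.07
  [8→9]: (9.49+7.13)/2 × 1 = 8.31
  [9→12]: (7.13+3.01)/2 × 3 = 15.21
  [12→14]: (3.01+1.70)/2 × 2 = 4.71
  Sum = 256.555 µg/mL·h
Tail: C_last/k_e = 1.70/0.287 = 5.923
AUC_0→∞ (intramuscular injection) = 256.555 + 5.923 = 262.478 µg/mL·h
F = (AUC_ev/D_ev)/(AUC_iv/D_iv) = (262.478/200)/(281/100) = 1.31239/2.81 = 0.4670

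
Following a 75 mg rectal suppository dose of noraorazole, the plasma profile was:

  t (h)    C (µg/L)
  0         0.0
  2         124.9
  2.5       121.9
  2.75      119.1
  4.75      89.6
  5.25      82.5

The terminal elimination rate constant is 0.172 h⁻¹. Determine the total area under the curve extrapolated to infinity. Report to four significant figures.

Trapezoidal AUC_0→5.25:
  [0→2]: (0.0+124.9)/2 × 2 = 124.9
  [2→2.5]: (124.9+121.9)/2 × 0.5 = 61.7
  [2.5→2.75]: (121.9+119.1)/2 × 0.25 = 30.125
  [2.75→4.75]: (119.1+89.6)/2 × 2 = 208.7
  [4.75→5.25]: (89.6+82.5)/2 × 0.5 = 43.025
  Sum = 468.45 µg/L·h
Extrapolated tail: C_last / k_e = 82.5 / 0.172 = 479.651
AUC_0→∞ = 468.45 + 479.651 = 948.101 µg/L·h

AUC = 948.1 µg/L·h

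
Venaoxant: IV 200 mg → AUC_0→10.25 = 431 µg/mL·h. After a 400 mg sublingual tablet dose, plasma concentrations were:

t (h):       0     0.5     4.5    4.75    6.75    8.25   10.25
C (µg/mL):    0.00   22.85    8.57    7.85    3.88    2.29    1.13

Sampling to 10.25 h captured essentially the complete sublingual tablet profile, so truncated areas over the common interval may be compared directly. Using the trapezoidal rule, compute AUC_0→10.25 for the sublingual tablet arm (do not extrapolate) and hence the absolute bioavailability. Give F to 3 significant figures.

Trapezoidal AUC_0→10.25 (sublingual tablet):
  [0→0.5]: (0.00+22.85)/2 × 0.5 = 5.7125
  [0.5→4.5]: (22.85+8.57)/2 × 4 = 62.84
  [4.5→4.75]: (8.57+7.85)/2 × 0.25 = 2.0525
  [4.75→6.75]: (7.85+3.88)/2 × 2 = 11.73
  [6.75→8.25]: (3.88+2.29)/2 × 1.5 = 4.6275
  [8.25→10.25]: (2.29+1.13)/2 × 2 = 3.42
  Sum = 90.3825 µg/mL·h
F = (AUC_ev/D_ev)/(AUC_iv/D_iv) = (90.3825/400)/(431/200) = 0.22595625/2.155 = 0.1049

F = 0.105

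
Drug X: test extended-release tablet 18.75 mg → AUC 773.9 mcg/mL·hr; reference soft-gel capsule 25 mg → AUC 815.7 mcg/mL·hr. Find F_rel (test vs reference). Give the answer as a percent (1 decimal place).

F_rel = 126.5%

F_rel = (AUC_test/D_test) / (AUC_ref/D_ref)
      = (773.9/18.75) / (815.7/25)
      = 41.2747 / 32.628 = 1.2650 = 126.50%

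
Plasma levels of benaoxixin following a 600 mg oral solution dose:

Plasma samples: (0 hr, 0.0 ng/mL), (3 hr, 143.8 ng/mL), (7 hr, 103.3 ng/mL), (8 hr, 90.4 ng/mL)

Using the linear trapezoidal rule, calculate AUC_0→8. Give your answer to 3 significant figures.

Trapezoidal AUC_0→8:
  [0→3]: (0.0+143.8)/2 × 3 = 215.7
  [3→7]: (143.8+103.3)/2 × 4 = 494.2
  [7→8]: (103.3+90.4)/2 × 1 = 96.85
  Sum = 806.75 ng/mL·hr

AUC = 807 ng/mL·hr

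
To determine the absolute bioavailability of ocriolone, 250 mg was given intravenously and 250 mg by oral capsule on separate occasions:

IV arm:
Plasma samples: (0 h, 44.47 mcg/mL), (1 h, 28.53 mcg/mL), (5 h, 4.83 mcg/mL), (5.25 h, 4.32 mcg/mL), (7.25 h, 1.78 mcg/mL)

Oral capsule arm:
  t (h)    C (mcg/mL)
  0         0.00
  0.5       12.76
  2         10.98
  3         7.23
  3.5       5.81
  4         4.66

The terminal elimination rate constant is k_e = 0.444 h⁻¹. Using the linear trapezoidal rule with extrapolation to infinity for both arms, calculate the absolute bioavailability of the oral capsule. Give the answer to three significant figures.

F = 0.406

Trapezoidal AUC_0→7.25 (IV):
  [0→1]: (44.47+28.53)/2 × 1 = 36.5
  [1→5]: (28.53+4.83)/2 × 4 = 66.72
  [5→5.25]: (4.83+4.32)/2 × 0.25 = 1.14375
  [5.25→7.25]: (4.32+1.78)/2 × 2 = 6.1
  Sum = 110.46375 mcg/mL·h
IV tail: 1.78/0.444 = 4.009; AUC_iv,0→∞ = 110.46375 + 4.009 = 114.47275 mcg/mL·h
Trapezoidal AUC_0→4 (oral capsule):
  [0→0.5]: (0.00+12.76)/2 × 0.5 = 3.19
  [0.5→2]: (12.76+10.98)/2 × 1.5 = 17.805
  [2→3]: (10.98+7.23)/2 × 1 = 9.105
  [3→3.5]: (7.23+5.81)/2 × 0.5 = 3.26
  [3.5→4]: (5.81+4.66)/2 × 0.5 = 2.6175
  Sum = 35.9775 mcg/mL·h
oral capsule tail: 4.66/0.444 = 10.495; AUC_ev,0→∞ = 35.9775 + 10.495 = 46.4725 mcg/mL·h
F = (AUC_ev/D_ev)/(AUC_iv/D_iv) = (46.4725/250)/(114.47275/250) = 0.18589/0.457891 = 0.4060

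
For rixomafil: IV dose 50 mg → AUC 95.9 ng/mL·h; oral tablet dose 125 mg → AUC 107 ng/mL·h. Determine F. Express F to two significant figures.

F = 0.45

F = (AUC_ev / D_ev) / (AUC_iv / D_iv)
  = (107/125) / (95.9/50)
  = 0.856 / 1.918 = 0.4463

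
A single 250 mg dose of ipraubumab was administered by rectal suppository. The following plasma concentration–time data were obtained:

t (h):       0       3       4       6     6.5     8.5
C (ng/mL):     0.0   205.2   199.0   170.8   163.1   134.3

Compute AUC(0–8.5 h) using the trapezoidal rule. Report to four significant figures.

AUC = 1261 ng/mL·h

Trapezoidal AUC_0→8.5:
  [0→3]: (0.0+205.2)/2 × 3 = 307.8
  [3→4]: (205.2+199.0)/2 × 1 = 202.1
  [4→6]: (199.0+170.8)/2 × 2 = 369.8
  [6→6.5]: (170.8+163.1)/2 × 0.5 = 83.475
  [6.5→8.5]: (163.1+134.3)/2 × 2 = 297.4
  Sum = 1260.575 ng/mL·h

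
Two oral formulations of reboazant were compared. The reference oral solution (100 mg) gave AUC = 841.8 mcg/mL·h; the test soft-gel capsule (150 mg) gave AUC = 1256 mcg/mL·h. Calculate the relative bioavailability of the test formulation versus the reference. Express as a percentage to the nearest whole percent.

F_rel = (AUC_test/D_test) / (AUC_ref/D_ref)
      = (1256/150) / (841.8/100)
      = 8.37333 / 8.418 = 0.9947 = 99.47%

F_rel = 99%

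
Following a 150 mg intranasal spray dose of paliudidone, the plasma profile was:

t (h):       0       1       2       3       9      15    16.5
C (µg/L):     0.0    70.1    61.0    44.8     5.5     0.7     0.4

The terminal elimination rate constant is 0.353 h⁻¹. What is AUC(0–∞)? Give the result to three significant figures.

AUC = 325 µg/L·h

Trapezoidal AUC_0→16.5:
  [0→1]: (0.0+70.1)/2 × 1 = 35.05
  [1→2]: (70.1+61.0)/2 × 1 = 65.55
  [2→3]: (61.0+44.8)/2 × 1 = 52.9
  [3→9]: (44.8+5.5)/2 × 6 = 150.9
  [9→15]: (5.5+0.7)/2 × 6 = 18.6
  [15→16.5]: (0.7+0.4)/2 × 1.5 = 0.825
  Sum = 323.825 µg/L·h
Extrapolated tail: C_last / k_e = 0.4 / 0.353 = 1.133
AUC_0→∞ = 323.825 + 1.133 = 324.958 µg/L·h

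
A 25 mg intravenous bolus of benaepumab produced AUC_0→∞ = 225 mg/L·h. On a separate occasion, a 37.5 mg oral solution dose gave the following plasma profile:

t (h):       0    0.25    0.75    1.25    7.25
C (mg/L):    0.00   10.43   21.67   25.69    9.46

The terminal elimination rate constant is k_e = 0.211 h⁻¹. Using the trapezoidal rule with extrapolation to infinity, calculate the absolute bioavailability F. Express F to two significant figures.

Trapezoidal AUC_0→7.25 (oral solution):
  [0→0.25]: (0.00+10.43)/2 × 0.25 = 1.30375
  [0.25→0.75]: (10.43+21.67)/2 × 0.5 = 8.025
  [0.75→1.25]: (21.67+25.69)/2 × 0.5 = 11.84
  [1.25→7.25]: (25.69+9.46)/2 × 6 = 105.45
  Sum = 126.61875 mg/L·h
Tail: C_last/k_e = 9.46/0.211 = 44.834
AUC_0→∞ (oral solution) = 126.61875 + 44.834 = 171.45275 mg/L·h
F = (AUC_ev/D_ev)/(AUC_iv/D_iv) = (171.45275/37.5)/(225/25) = 4.57207/9 = 0.5080

F = 0.51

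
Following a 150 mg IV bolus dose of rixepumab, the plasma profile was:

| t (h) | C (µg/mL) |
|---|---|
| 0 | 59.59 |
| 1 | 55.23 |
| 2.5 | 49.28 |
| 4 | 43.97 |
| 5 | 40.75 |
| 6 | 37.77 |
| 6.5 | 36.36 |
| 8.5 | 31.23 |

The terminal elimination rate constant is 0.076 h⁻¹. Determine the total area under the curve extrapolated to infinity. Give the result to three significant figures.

AUC = 784 µg/mL·h

Trapezoidal AUC_0→8.5:
  [0→1]: (59.59+55.23)/2 × 1 = 57.41
  [1→2.5]: (55.23+49.28)/2 × 1.5 = 78.3825
  [2.5→4]: (49.28+43.97)/2 × 1.5 = 69.9375
  [4→5]: (43.97+40.75)/2 × 1 = 42.36
  [5→6]: (40.75+37.77)/2 × 1 = 39.26
  [6→6.5]: (37.77+36.36)/2 × 0.5 = 18.5325
  [6.5→8.5]: (36.36+31.23)/2 × 2 = 67.59
  Sum = 373.4725 µg/mL·h
Extrapolated tail: C_last / k_e = 31.23 / 0.076 = 410.921
AUC_0→∞ = 373.4725 + 410.921 = 784.3935 µg/mL·h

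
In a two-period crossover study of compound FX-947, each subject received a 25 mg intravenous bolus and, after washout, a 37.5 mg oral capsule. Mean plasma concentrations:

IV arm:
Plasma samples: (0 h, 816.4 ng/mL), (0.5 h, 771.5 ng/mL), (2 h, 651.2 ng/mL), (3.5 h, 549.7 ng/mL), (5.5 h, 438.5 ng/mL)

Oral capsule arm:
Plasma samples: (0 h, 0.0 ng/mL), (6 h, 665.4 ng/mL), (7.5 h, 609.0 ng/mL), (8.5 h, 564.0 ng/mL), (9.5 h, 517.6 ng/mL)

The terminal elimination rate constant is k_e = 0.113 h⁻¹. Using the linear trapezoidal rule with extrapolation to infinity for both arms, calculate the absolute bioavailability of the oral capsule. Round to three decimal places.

F = 0.798

Trapezoidal AUC_0→5.5 (IV):
  [0→0.5]: (816.4+771.5)/2 × 0.5 = 396.975
  [0.5→2]: (771.5+651.2)/2 × 1.5 = 1067.025
  [2→3.5]: (651.2+549.7)/2 × 1.5 = 900.675
  [3.5→5.5]: (549.7+438.5)/2 × 2 = 988.2
  Sum = 3352.875 ng/mL·h
IV tail: 438.5/0.113 = 3880.531; AUC_iv,0→∞ = 3352.875 + 3880.531 = 7233.406 ng/mL·h
Trapezoidal AUC_0→9.5 (oral capsule):
  [0→6]: (0.0+665.4)/2 × 6 = 1996.2
  [6→7.5]: (665.4+609.0)/2 × 1.5 = 955.8
  [7.5→8.5]: (609.0+564.0)/2 × 1 = 586.5
  [8.5→9.5]: (564.0+517.6)/2 × 1 = 540.8
  Sum = 4079.3 ng/mL·h
oral capsule tail: 517.6/0.113 = 4580.531; AUC_ev,0→∞ = 4079.3 + 4580.531 = 8659.831 ng/mL·h
F = (AUC_ev/D_ev)/(AUC_iv/D_iv) = (8659.831/37.5)/(7233.406/25) = 230.929/289.33624 = 0.7981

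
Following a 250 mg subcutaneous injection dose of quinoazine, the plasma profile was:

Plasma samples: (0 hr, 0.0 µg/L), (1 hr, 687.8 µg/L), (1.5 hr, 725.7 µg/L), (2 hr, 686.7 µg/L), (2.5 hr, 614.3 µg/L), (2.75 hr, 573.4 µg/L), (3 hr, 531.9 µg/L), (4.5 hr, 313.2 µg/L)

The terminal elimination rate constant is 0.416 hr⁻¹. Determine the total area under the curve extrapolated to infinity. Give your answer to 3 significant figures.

AUC = 3050 µg/L·hr

Trapezoidal AUC_0→4.5:
  [0→1]: (0.0+687.8)/2 × 1 = 343.9
  [1→1.5]: (687.8+725.7)/2 × 0.5 = 353.375
  [1.5→2]: (725.7+686.7)/2 × 0.5 = 353.1
  [2→2.5]: (686.7+614.3)/2 × 0.5 = 325.25
  [2.5→2.75]: (614.3+573.4)/2 × 0.25 = 148.4625
  [2.75→3]: (573.4+531.9)/2 × 0.25 = 138.1625
  [3→4.5]: (531.9+313.2)/2 × 1.5 = 633.825
  Sum = 2296.075 µg/L·hr
Extrapolated tail: C_last / k_e = 313.2 / 0.416 = 752.885
AUC_0→∞ = 2296.075 + 752.885 = 3048.96 µg/L·hr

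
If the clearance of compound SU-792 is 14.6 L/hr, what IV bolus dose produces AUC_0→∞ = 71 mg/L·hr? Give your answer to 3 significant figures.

Dose_iv = CL × AUC_0→∞
     = 14.6 × 71 = 1036.6 mg

Dose = 1040 mg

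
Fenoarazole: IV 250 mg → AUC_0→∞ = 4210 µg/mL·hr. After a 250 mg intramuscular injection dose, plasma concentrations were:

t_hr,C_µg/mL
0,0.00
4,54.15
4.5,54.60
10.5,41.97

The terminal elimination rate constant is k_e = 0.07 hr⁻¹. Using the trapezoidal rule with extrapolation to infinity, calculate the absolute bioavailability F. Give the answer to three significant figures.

F = 0.243

Trapezoidal AUC_0→10.5 (intramuscular injection):
  [0→4]: (0.00+54.15)/2 × 4 = 108.3
  [4→4.5]: (54.15+54.60)/2 × 0.5 = 27.1875
  [4.5→10.5]: (54.60+41.97)/2 × 6 = 289.71
  Sum = 425.1975 µg/mL·hr
Tail: C_last/k_e = 41.97/0.07 = 599.571
AUC_0→∞ (intramuscular injection) = 425.1975 + 599.571 = 1024.7685 µg/mL·hr
F = (AUC_ev/D_ev)/(AUC_iv/D_iv) = (1024.7685/250)/(4210/250) = 4.099074/16.84 = 0.2434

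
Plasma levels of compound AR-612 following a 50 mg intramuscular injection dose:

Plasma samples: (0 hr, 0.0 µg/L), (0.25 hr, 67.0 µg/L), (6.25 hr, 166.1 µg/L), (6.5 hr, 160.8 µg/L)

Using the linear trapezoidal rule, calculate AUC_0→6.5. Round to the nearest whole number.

Trapezoidal AUC_0→6.5:
  [0→0.25]: (0.0+67.0)/2 × 0.25 = 8.375
  [0.25→6.25]: (67.0+166.1)/2 × 6 = 699.3
  [6.25→6.5]: (166.1+160.8)/2 × 0.25 = 40.8625
  Sum = 748.5375 µg/L·hr

AUC = 749 µg/L·hr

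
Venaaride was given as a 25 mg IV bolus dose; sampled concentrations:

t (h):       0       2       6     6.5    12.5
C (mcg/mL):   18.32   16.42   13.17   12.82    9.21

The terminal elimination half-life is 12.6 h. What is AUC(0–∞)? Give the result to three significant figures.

Trapezoidal AUC_0→12.5:
  [0→2]: (18.32+16.42)/2 × 2 = 34.74
  [2→6]: (16.42+13.17)/2 × 4 = 59.18
  [6→6.5]: (13.17+12.82)/2 × 0.5 = 6.4975
  [6.5→12.5]: (12.82+9.21)/2 × 6 = 66.09
  Sum = 166.5075 mcg/mL·h
k_e = ln2 / t½ = 0.693147 / 12.6 = 0.0550 h^-1
Extrapolated tail: C_last / k_e = 9.21 / 0.055 = 167.455
AUC_0→∞ = 166.5075 + 167.455 = 333.9625 mcg/mL·h

AUC = 334 mcg/mL·h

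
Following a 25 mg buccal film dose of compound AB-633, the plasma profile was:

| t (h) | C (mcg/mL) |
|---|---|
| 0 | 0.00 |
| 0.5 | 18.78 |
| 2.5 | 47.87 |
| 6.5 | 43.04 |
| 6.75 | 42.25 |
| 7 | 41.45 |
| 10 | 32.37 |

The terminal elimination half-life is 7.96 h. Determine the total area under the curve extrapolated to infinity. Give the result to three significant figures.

AUC = 757 mcg/mL·h

Trapezoidal AUC_0→10:
  [0→0.5]: (0.00+18.78)/2 × 0.5 = 4.695
  [0.5→2.5]: (18.78+47.87)/2 × 2 = 66.65
  [2.5→6.5]: (47.87+43.04)/2 × 4 = 181.82
  [6.5→6.75]: (43.04+42.25)/2 × 0.25 = 10.66125
  [6.75→7]: (42.25+41.45)/2 × 0.25 = 10.4625
  [7→10]: (41.45+32.37)/2 × 3 = 110.73
  Sum = 385.01875 mcg/mL·h
k_e = ln2 / t½ = 0.693147 / 7.96 = 0.0871 h^-1
Extrapolated tail: C_last / k_e = 32.37 / 0.0871 = 371.642
AUC_0→∞ = 385.01875 + 371.642 = 756.66075 mcg/mL·h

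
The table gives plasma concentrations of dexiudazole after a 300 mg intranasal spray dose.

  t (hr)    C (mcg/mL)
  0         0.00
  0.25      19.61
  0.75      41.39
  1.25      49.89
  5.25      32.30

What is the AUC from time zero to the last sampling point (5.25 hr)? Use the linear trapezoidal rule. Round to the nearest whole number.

AUC = 205 mcg/mL·hr

Trapezoidal AUC_0→5.25:
  [0→0.25]: (0.00+19.61)/2 × 0.25 = 2.45125
  [0.25→0.75]: (19.61+41.39)/2 × 0.5 = 15.25
  [0.75→1.25]: (41.39+49.89)/2 × 0.5 = 22.82
  [1.25→5.25]: (49.89+32.30)/2 × 4 = 164.38
  Sum = 204.90125 mcg/mL·hr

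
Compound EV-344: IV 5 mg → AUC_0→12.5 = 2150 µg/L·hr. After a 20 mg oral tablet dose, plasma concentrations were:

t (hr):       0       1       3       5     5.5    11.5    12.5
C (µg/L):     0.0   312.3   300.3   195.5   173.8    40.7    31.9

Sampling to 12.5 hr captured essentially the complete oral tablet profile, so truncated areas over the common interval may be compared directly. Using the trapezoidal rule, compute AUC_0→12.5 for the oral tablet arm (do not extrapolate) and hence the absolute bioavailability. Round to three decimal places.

F = 0.237

Trapezoidal AUC_0→12.5 (oral tablet):
  [0→1]: (0.0+312.3)/2 × 1 = 156.15
  [1→3]: (312.3+300.3)/2 × 2 = 612.6
  [3→5]: (300.3+195.5)/2 × 2 = 495.8
  [5→5.5]: (195.5+173.8)/2 × 0.5 = 92.325
  [5.5→11.5]: (173.8+40.7)/2 × 6 = 643.5
  [11.5→12.5]: (40.7+31.9)/2 × 1 = 36.3
  Sum = 2036.675 µg/L·hr
F = (AUC_ev/D_ev)/(AUC_iv/D_iv) = (2036.675/20)/(2150/5) = 101.83375/430 = 0.2368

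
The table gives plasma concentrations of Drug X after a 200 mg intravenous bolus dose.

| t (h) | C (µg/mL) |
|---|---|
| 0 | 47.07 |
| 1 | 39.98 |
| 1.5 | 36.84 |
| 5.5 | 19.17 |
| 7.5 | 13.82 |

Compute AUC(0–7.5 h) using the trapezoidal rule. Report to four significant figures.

Trapezoidal AUC_0→7.5:
  [0→1]: (47.07+39.98)/2 × 1 = 43.525
  [1→1.5]: (39.98+36.84)/2 × 0.5 = 19.205
  [1.5→5.5]: (36.84+19.17)/2 × 4 = 112.02
  [5.5→7.5]: (19.17+13.82)/2 × 2 = 32.99
  Sum = 207.74 µg/mL·h

AUC = 207.7 µg/mL·h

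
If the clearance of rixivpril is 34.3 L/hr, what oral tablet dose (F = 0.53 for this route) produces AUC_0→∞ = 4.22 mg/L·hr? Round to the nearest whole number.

Dose = CL × AUC_0→∞ / F
     = 34.3 × 4.22 / 0.53 = 273.106 mg

Dose = 273 mg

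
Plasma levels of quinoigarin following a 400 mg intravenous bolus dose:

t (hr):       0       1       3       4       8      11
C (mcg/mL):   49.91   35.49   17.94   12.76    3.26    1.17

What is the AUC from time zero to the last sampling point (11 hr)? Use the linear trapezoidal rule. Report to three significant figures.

AUC = 150 mcg/mL·hr

Trapezoidal AUC_0→11:
  [0→1]: (49.91+35.49)/2 × 1 = 42.7
  [1→3]: (35.49+17.94)/2 × 2 = 53.43
  [3→4]: (17.94+12.76)/2 × 1 = 15.35
  [4→8]: (12.76+3.26)/2 × 4 = 32.04
  [8→11]: (3.26+1.17)/2 × 3 = 6.645
  Sum = 150.165 mcg/mL·hr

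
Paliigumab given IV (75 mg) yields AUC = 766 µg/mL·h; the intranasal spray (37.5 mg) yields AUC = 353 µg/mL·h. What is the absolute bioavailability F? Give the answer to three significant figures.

F = 0.922

F = (AUC_ev / D_ev) / (AUC_iv / D_iv)
  = (353/37.5) / (766/75)
  = 9.41333 / 10.2133 = 0.9217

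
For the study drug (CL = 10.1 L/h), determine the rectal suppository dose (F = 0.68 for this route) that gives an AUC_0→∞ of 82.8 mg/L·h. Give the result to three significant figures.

Dose = CL × AUC_0→∞ / F
     = 10.1 × 82.8 / 0.68 = 1229.82 mg

Dose = 1230 mg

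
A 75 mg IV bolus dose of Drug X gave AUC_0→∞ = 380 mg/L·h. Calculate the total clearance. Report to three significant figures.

CL = Dose_iv / AUC_0→∞
   = 75 / 380 = 0.197368 L/h

CL = 0.197 L/h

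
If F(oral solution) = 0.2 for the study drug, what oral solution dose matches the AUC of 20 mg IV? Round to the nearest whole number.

For equal systemic exposure: F × D_ev = D_iv
D_ev = D_iv / F = 20 / 0.2 = 100 mg

D_oral = 100 mg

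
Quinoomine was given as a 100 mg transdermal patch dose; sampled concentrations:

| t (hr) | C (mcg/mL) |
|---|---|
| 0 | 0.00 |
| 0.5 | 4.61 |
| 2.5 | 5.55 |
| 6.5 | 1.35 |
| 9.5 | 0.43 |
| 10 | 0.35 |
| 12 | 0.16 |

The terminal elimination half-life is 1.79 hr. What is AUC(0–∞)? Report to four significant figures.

Trapezoidal AUC_0→12:
  [0→0.5]: (0.00+4.61)/2 × 0.5 = 1.1525
  [0.5→2.5]: (4.61+5.55)/2 × 2 = 10.16
  [2.5→6.5]: (5.55+1.35)/2 × 4 = 13.8
  [6.5→9.5]: (1.35+0.43)/2 × 3 = 2.67
  [9.5→10]: (0.43+0.35)/2 × 0.5 = 0.195
  [10→12]: (0.35+0.16)/2 × 2 = 0.51
  Sum = 28.4875 mcg/mL·hr
k_e = ln2 / t½ = 0.693147 / 1.79 = 0.3872 hr^-1
Extrapolated tail: C_last / k_e = 0.16 / 0.3872 = 0.413
AUC_0→∞ = 28.4875 + 0.413 = 28.9005 mcg/mL·hr

AUC = 28.90 mcg/mL·hr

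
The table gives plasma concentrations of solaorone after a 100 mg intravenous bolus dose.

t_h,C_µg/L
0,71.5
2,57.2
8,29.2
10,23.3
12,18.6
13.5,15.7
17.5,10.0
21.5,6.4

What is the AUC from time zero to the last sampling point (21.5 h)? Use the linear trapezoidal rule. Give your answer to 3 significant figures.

Trapezoidal AUC_0→21.5:
  [0→2]: (71.5+57.2)/2 × 2 = 128.7
  [2→8]: (57.2+29.2)/2 × 6 = 259.2
  [8→10]: (29.2+23.3)/2 × 2 = 52.5
  [10→12]: (23.3+18.6)/2 × 2 = 41.9
  [12→13.5]: (18.6+15.7)/2 × 1.5 = 25.725
  [13.5→17.5]: (15.7+10.0)/2 × 4 = 51.4
  [17.5→21.5]: (10.0+6.4)/2 × 4 = 32.8
  Sum = 592.225 µg/L·h

AUC = 592 µg/L·h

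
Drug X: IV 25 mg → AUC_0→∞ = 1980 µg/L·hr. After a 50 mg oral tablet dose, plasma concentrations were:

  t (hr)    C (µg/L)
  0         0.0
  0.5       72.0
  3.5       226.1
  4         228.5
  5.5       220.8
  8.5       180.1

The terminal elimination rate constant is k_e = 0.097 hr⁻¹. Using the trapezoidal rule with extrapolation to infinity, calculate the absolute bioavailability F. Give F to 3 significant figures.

Trapezoidal AUC_0→8.5 (oral tablet):
  [0→0.5]: (0.0+72.0)/2 × 0.5 = 18.0
  [0.5→3.5]: (72.0+226.1)/2 × 3 = 447.15
  [3.5→4]: (226.1+228.5)/2 × 0.5 = 113.65
  [4→5.5]: (228.5+220.8)/2 × 1.5 = 336.975
  [5.5→8.5]: (220.8+180.1)/2 × 3 = 601.35
  Sum = 1517.125 µg/L·hr
Tail: C_last/k_e = 180.1/0.097 = 1856.701
AUC_0→∞ (oral tablet) = 1517.125 + 1856.701 = 3373.826 µg/L·hr
F = (AUC_ev/D_ev)/(AUC_iv/D_iv) = (3373.826/50)/(1980/25) = 67.47652/79.2 = 0.8520

F = 0.852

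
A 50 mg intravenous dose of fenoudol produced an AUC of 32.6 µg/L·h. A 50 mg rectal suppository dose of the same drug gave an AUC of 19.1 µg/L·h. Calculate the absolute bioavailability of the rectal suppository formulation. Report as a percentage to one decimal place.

F = 58.6%

F = (AUC_ev / D_ev) / (AUC_iv / D_iv)
  = (19.1/50) / (32.6/50)
  = 0.382 / 0.652 = 0.5859
  = 58.59%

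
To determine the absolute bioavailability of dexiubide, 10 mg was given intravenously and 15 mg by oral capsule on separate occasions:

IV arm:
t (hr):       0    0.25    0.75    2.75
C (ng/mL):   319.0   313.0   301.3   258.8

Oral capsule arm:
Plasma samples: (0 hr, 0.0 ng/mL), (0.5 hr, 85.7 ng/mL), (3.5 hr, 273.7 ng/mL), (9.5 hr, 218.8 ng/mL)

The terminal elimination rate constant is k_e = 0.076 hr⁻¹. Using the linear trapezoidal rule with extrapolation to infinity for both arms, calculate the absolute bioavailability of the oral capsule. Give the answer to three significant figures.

Trapezoidal AUC_0→2.75 (IV):
  [0→0.25]: (319.0+313.0)/2 × 0.25 = 79.0
  [0.25→0.75]: (313.0+301.3)/2 × 0.5 = 153.575
  [0.75→2.75]: (301.3+258.8)/2 × 2 = 560.1
  Sum = 792.675 ng/mL·hr
IV tail: 258.8/0.076 = 3405.263; AUC_iv,0→∞ = 792.675 + 3405.263 = 4197.938 ng/mL·hr
Trapezoidal AUC_0→9.5 (oral capsule):
  [0→0.5]: (0.0+85.7)/2 × 0.5 = 21.425
  [0.5→3.5]: (85.7+273.7)/2 × 3 = 539.1
  [3.5→9.5]: (273.7+218.8)/2 × 6 = 1477.5
  Sum = 2038.025 ng/mL·hr
oral capsule tail: 218.8/0.076 = 2878.947; AUC_ev,0→∞ = 2038.025 + 2878.947 = 4916.972 ng/mL·hr
F = (AUC_ev/D_ev)/(AUC_iv/D_iv) = (4916.972/15)/(4197.938/10) = 327.798/419.7938 = 0.7809

F = 0.781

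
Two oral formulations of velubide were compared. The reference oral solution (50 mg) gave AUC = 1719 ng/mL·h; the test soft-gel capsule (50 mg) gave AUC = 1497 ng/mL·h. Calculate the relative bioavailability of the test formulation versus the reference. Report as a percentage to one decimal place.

F_rel = (AUC_test/D_test) / (AUC_ref/D_ref)
      = (1497/50) / (1719/50)
      = 29.94 / 34.38 = 0.8709 = 87.09%

F_rel = 87.1%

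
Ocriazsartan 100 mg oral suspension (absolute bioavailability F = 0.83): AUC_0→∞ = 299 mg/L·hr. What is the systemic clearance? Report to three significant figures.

CL = 0.278 L/hr

CL = F × Dose / AUC_0→∞
   = 0.83 × 100 / 299 = 0.277592 L/hr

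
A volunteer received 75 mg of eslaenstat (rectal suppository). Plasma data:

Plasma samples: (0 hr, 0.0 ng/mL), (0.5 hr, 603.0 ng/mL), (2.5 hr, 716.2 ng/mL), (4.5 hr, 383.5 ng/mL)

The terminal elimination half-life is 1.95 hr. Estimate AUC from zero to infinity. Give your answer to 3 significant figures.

Trapezoidal AUC_0→4.5:
  [0→0.5]: (0.0+603.0)/2 × 0.5 = 150.75
  [0.5→2.5]: (603.0+716.2)/2 × 2 = 1319.2
  [2.5→4.5]: (716.2+383.5)/2 × 2 = 1099.7
  Sum = 2569.65 ng/mL·hr
k_e = ln2 / t½ = 0.693147 / 1.95 = 0.3555 hr^-1
Extrapolated tail: C_last / k_e = 383.5 / 0.3555 = 1078.762
AUC_0→∞ = 2569.65 + 1078.762 = 3648.412 ng/mL·hr

AUC = 3650 ng/mL·hr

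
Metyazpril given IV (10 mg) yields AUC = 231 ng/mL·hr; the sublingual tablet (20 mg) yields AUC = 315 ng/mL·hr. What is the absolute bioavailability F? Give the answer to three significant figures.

F = (AUC_ev / D_ev) / (AUC_iv / D_iv)
  = (315/20) / (231/10)
  = 15.75 / 23.1 = 0.6818

F = 0.682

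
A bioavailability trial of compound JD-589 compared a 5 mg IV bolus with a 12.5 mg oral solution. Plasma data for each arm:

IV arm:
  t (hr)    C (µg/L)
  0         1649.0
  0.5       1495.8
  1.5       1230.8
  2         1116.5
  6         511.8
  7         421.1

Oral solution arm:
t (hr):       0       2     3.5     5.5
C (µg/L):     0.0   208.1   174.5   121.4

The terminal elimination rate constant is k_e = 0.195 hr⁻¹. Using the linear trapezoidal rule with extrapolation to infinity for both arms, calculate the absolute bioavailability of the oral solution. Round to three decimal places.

F = 0.066

Trapezoidal AUC_0→7 (IV):
  [0→0.5]: (1649.0+1495.8)/2 × 0.5 = 786.2
  [0.5→1.5]: (1495.8+1230.8)/2 × 1 = 1363.3
  [1.5→2]: (1230.8+1116.5)/2 × 0.5 = 586.825
  [2→6]: (1116.5+511.8)/2 × 4 = 3256.6
  [6→7]: (511.8+421.1)/2 × 1 = 466.45
  Sum = 6459.375 µg/L·hr
IV tail: 421.1/0.195 = 2159.487; AUC_iv,0→∞ = 6459.375 + 2159.487 = 8618.862 µg/L·hr
Trapezoidal AUC_0→5.5 (oral solution):
  [0→2]: (0.0+208.1)/2 × 2 = 208.1
  [2→3.5]: (208.1+174.5)/2 × 1.5 = 286.95
  [3.5→5.5]: (174.5+121.4)/2 × 2 = 295.9
  Sum = 790.95 µg/L·hr
oral solution tail: 121.4/0.195 = 622.564; AUC_ev,0→∞ = 790.95 + 622.564 = 1413.514 µg/L·hr
F = (AUC_ev/D_ev)/(AUC_iv/D_iv) = (1413.514/12.5)/(8618.862/5) = 113.08112/1723.7724 = 0.0656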